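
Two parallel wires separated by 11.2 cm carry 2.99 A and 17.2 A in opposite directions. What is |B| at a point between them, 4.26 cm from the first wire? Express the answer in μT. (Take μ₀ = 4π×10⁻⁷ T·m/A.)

Each long wire gives B = μ₀I/(2πd). Distances are d₁ = 0.0426 m and d₂ = 0.0694 m.
B₁ = 1.40×10⁻⁵ T, B₂ = 4.96×10⁻⁵ T.
Between antiparallel currents both contributions point the same way, so they add. B = B₁ + B₂ = 1.40×10⁻⁵ + 4.96×10⁻⁵ = 6.36×10⁻⁵ T.

B ≈ 63.6 μT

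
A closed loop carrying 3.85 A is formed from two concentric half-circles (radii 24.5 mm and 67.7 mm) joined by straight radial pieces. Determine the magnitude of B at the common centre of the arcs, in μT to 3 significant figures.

B ≈ 31.5 μT

The radial connectors point toward the centre, so dl × r̂ = 0 and they contribute nothing.
Each semicircle gives μ₀I/(4R): inner arc 4.94×10⁻⁵ T, outer arc 1.79×10⁻⁵ T.
The two arcs carry current in opposite angular senses, so their fields oppose: B = |4.94×10⁻⁵ − 1.79×10⁻⁵| = 3.15×10⁻⁵ T.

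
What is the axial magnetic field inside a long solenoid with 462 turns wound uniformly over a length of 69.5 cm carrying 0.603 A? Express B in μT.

B ≈ 504 μT

Inside a long solenoid, B = μ₀nI with n = 664.7 turns/m.
B = 4π×10⁻⁷ × 664.7 × 0.603 = 5.04×10⁻⁴ T.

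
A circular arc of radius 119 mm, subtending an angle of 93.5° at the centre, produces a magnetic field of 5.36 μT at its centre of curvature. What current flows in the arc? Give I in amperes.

For a circular arc, B = μ₀Iφ/(4πR) with φ in radians; here φ = 1.632 rad.
So I = 4πRB/(μ₀φ) = 4π × 0.119 × 5.36×10⁻⁶ / (4π×10⁻⁷ × 1.632) = 3.91 A.

I ≈ 3.91 A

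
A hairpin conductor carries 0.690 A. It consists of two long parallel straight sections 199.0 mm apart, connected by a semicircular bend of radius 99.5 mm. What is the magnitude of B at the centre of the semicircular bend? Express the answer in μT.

The semicircular arc contributes B_arc = μ₀I·π/(4πR) = μ₀I/(4R) = 2.18×10⁻⁶ T.
Each semi-infinite lead is at perpendicular distance R = 0.0995 m from the centre, with the perpendicular foot at its near end, so it contributes μ₀I/(4πR); both point the same way, together 1.39×10⁻⁶ T.
Arc and leads all point the same direction: B = 2.18×10⁻⁶ + 1.39×10⁻⁶ = 3.57×10⁻⁶ T.

B ≈ 3.57 μT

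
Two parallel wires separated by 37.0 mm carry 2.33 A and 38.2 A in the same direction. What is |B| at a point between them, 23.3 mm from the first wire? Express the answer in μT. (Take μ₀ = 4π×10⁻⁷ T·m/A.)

B ≈ 538 μT

Each long wire gives B = μ₀I/(2πd). Distances are d₁ = 0.0233 m and d₂ = 0.0137 m.
B₁ = 2.00×10⁻⁵ T, B₂ = 5.58×10⁻⁴ T.
Between parallel currents the two contributions point in opposite directions, so they subtract. B = |B₁ − B₂| = |2.00×10⁻⁵ − 5.58×10⁻⁴| = 5.38×10⁻⁴ T.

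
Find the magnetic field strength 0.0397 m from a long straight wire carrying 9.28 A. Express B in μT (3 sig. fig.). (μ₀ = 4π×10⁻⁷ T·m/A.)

B ≈ 46.8 μT

For an infinitely long straight wire, B = μ₀I/(2πd).
B = (4π×10⁻⁷ × 9.28) / (2π × 0.0397) = 4.68×10⁻⁵ T.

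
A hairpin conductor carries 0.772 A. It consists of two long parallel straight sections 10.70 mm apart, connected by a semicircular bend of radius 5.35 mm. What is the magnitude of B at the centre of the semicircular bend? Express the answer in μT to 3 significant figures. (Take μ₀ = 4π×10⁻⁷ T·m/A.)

B ≈ 74.2 μT

The semicircular arc contributes B_arc = μ₀I·π/(4πR) = μ₀I/(4R) = 4.53×10⁻⁵ T.
Each semi-infinite lead is at perpendicular distance R = 0.00535 m from the centre, with the perpendicular foot at its near end, so it contributes μ₀I/(4πR); both point the same way, together 2.89×10⁻⁵ T.
Arc and leads all point the same direction: B = 4.53×10⁻⁵ + 2.89×10⁻⁵ = 7.42×10⁻⁵ T.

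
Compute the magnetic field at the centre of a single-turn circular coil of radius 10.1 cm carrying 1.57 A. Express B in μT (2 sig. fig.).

At the centre of a circular loop the Biot–Savart law gives B = μ₀I/(2R).
B = (4π×10⁻⁷ × 1.57) / (2 × 0.101) = 9.77×10⁻⁶ T.

B ≈ 9.8 μT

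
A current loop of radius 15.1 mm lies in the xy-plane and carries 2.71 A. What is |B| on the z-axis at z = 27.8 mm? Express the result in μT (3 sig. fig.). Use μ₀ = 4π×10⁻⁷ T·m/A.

On the axis of a circular loop, B = μ₀IR² / [2(R²+z²)^(3/2)].
R² + z² = (0.0151)² + (0.0278)² = 0.001001 m², and (R²+z²)^(3/2) = 3.17×10⁻⁵ m³.
B = (4π×10⁻⁷ × 2.71 × 0.000228) / (2 × 3.17×10⁻⁵) = 1.23×10⁻⁵ T.

B ≈ 12.3 μT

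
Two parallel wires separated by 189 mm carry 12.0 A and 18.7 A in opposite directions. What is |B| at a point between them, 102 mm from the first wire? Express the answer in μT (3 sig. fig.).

B ≈ 66.5 μT

Each long wire gives B = μ₀I/(2πd). Distances are d₁ = 0.102 m and d₂ = 0.087 m.
B₁ = 2.35×10⁻⁵ T, B₂ = 4.30×10⁻⁵ T.
Between antiparallel currents both contributions point the same way, so they add. B = B₁ + B₂ = 2.35×10⁻⁵ + 4.30×10⁻⁵ = 6.65×10⁻⁵ T.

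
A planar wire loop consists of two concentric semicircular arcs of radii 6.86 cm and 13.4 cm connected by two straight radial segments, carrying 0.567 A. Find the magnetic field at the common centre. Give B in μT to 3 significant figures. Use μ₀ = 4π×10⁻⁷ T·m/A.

B ≈ 1.27 μT

The radial connectors point toward the centre, so dl × r̂ = 0 and they contribute nothing.
Each semicircle gives μ₀I/(4R): inner arc 2.60×10⁻⁶ T, outer arc 1.33×10⁻⁶ T.
The two arcs carry current in opposite angular senses, so their fields oppose: B = |2.60×10⁻⁶ − 1.33×10⁻⁶| = 1.27×10⁻⁶ T.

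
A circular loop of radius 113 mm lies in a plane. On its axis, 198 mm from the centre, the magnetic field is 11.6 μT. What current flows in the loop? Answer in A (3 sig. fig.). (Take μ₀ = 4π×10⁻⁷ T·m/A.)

On the axis of a loop, B = μ₀IR²/[2(R²+z²)^(3/2)], so I = 2B(R²+z²)^(3/2)/(μ₀R²).
R² + z² = 0.01277 + 0.0392 = 0.05197 m²; raised to 3/2 gives 1.18×10⁻² m³.
I = 2 × 1.16×10⁻⁵ × 1.18×10⁻² / (1.26×10⁻⁶ × 0.01277) = 17.1 A.

I ≈ 17.1 A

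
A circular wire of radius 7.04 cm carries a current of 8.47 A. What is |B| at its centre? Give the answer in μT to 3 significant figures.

B ≈ 75.6 μT

At the centre of a circular loop the Biot–Savart law gives B = μ₀I/(2R).
B = (4π×10⁻⁷ × 8.47) / (2 × 0.0704) = 7.56×10⁻⁵ T.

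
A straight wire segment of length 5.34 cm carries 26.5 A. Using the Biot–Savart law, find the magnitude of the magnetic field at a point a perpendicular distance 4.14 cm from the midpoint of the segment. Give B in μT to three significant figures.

B ≈ 69.4 μT

For a finite straight segment, B = (μ₀I/4πd)(sinθ₁ + sinθ₂), where θ₁, θ₂ are the angles from the perpendicular to each end.
The perpendicular from the point meets the wire at its midpoint, so each end is L/2 = 0.0267 m away along the wire.
sinθ₁ = 0.0267/√(0.0267²+0.0414²) = 0.5420; sinθ₂ = 0.0267/√(0.0267²+0.0414²) = 0.5420.
B = (4π×10⁻⁷ × 26.5) / (4π × 0.0414) × (0.5420 + 0.5420) = 6.94×10⁻⁵ T.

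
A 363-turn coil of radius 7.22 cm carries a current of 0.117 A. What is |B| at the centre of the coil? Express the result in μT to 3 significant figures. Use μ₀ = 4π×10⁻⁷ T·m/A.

For an N-turn flat coil, B = Nμ₀I/(2R) with R = 0.0722 m.
B = 363 × 1.02×10⁻⁶ T = 3.70×10⁻⁴ T.

B ≈ 370 μT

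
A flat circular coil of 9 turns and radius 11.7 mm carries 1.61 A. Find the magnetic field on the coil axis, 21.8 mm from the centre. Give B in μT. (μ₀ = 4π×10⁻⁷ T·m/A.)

B ≈ 82.3 μT

For an N-turn flat coil, B = Nμ₀IR²/[2(R²+z²)^(3/2)] with R = 0.0117 m, z = 0.0218 m.
B = 9 × 9.14×10⁻⁶ T = 8.23×10⁻⁵ T.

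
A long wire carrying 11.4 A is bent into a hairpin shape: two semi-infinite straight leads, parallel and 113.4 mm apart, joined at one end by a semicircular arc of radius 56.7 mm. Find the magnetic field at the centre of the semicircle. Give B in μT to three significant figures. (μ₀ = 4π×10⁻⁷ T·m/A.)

The semicircular arc contributes B_arc = μ₀I·π/(4πR) = μ₀I/(4R) = 6.32×10⁻⁵ T.
Each semi-infinite lead is at perpendicular distance R = 0.0567 m from the centre, with the perpendicular foot at its near end, so it contributes μ₀I/(4πR); both point the same way, together 4.02×10⁻⁵ T.
Arc and leads all point the same direction: B = 6.32×10⁻⁵ + 4.02×10⁻⁵ = 1.03×10⁻⁴ T.

B ≈ 103 μT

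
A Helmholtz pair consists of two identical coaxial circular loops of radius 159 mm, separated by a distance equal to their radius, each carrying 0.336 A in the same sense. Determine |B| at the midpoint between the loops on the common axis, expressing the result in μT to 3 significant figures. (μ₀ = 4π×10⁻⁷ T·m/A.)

B ≈ 1.90 μT

Each loop contributes B = μ₀IR²/[2(R²+z²)^(3/2)] on the axis, with z measured from that loop.
Loop 1 (z = 0.0795 m): B₁ = 9.50×10⁻⁷ T. Loop 2 (z = 0.0795 m): B₂ = 9.50×10⁻⁷ T.
The fields add: B = B₁ + B₂ = 1.90×10⁻⁶ T.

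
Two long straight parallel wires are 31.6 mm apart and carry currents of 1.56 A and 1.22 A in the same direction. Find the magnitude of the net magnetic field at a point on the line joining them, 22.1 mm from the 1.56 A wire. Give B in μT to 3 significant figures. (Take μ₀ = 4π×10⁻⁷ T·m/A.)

B ≈ 11.6 μT

Each long wire gives B = μ₀I/(2πd). Distances are d₁ = 0.0221 m and d₂ = 0.0095 m.
B₁ = 1.41×10⁻⁵ T, B₂ = 2.57×10⁻⁵ T.
Between parallel currents the two contributions point in opposite directions, so they subtract. B = |B₁ − B₂| = |1.41×10⁻⁵ − 2.57×10⁻⁵| = 1.16×10⁻⁵ T.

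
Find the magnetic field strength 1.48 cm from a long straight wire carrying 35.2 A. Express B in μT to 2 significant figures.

For an infinitely long straight wire, B = μ₀I/(2πd).
B = (4π×10⁻⁷ × 35.2) / (2π × 0.0148) = 4.76×10⁻⁴ T.

B ≈ 480 μT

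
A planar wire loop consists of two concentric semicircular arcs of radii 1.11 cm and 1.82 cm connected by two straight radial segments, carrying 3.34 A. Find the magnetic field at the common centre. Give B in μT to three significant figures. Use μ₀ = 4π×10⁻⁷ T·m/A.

B ≈ 36.9 μT

The radial connectors point toward the centre, so dl × r̂ = 0 and they contribute nothing.
Each semicircle gives μ₀I/(4R): inner arc 9.45×10⁻⁵ T, outer arc 5.77×10⁻⁵ T.
The two arcs carry current in opposite angular senses, so their fields oppose: B = |9.45×10⁻⁵ − 5.77×10⁻⁵| = 3.69×10⁻⁵ T.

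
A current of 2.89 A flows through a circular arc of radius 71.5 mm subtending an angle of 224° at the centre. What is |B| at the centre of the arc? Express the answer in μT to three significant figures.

B ≈ 15.8 μT

The Biot–Savart field of a circular arc at its centre is B = μ₀Iφ/(4πR), with φ = 3.91 rad.
B = (4π×10⁻⁷ × 2.89 × 3.91) / (4π × 0.0715) = 1.58×10⁻⁵ T.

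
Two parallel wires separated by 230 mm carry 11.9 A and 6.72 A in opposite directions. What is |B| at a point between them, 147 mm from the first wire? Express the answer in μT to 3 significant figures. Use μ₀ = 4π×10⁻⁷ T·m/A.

Each long wire gives B = μ₀I/(2πd). Distances are d₁ = 0.147 m and d₂ = 0.083 m.
B₁ = 1.62×10⁻⁵ T, B₂ = 1.62×10⁻⁵ T.
Between antiparallel currents both contributions point the same way, so they add. B = B₁ + B₂ = 1.62×10⁻⁵ + 1.62×10⁻⁵ = 3.24×10⁻⁵ T.

B ≈ 32.4 μT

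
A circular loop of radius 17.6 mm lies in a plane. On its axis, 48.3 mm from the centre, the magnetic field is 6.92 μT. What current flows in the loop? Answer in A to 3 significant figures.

I ≈ 4.83 A

On the axis of a loop, B = μ₀IR²/[2(R²+z²)^(3/2)], so I = 2B(R²+z²)^(3/2)/(μ₀R²).
R² + z² = 0.0003098 + 0.002333 = 0.002643 m²; raised to 3/2 gives 1.36×10⁻⁴ m³.
I = 2 × 6.92×10⁻⁶ × 1.36×10⁻⁴ / (1.26×10⁻⁶ × 0.0003098) = 4.83 A.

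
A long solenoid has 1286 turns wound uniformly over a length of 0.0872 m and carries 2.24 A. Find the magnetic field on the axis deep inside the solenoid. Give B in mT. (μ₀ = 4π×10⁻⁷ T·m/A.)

Inside a long solenoid, B = μ₀nI with n = 1.475×10⁴ turns/m.
B = 4π×10⁻⁷ × 1.475×10⁴ × 2.24 = 4.15×10⁻² T.

B ≈ 41.5 mT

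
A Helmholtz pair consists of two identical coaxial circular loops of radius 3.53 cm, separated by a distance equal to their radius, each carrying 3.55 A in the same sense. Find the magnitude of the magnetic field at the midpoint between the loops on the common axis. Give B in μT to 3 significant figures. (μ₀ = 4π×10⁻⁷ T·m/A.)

Each loop contributes B = μ₀IR²/[2(R²+z²)^(3/2)] on the axis, with z measured from that loop.
Loop 1 (z = 0.01765 m): B₁ = 4.52×10⁻⁵ T. Loop 2 (z = 0.01765 m): B₂ = 4.52×10⁻⁵ T.
The fields add: B = B₁ + B₂ = 9.04×10⁻⁵ T.

B ≈ 90.4 μT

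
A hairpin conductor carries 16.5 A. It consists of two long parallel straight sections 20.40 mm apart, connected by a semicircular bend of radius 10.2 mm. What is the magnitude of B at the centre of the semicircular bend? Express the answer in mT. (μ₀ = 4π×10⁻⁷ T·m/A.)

B ≈ 0.832 mT

The semicircular arc contributes B_arc = μ₀I·π/(4πR) = μ₀I/(4R) = 5.08×10⁻⁴ T.
Each semi-infinite lead is at perpendicular distance R = 0.0102 m from the centre, with the perpendicular foot at its near end, so it contributes μ₀I/(4πR); both point the same way, together 3.24×10⁻⁴ T.
Arc and leads all point the same direction: B = 5.08×10⁻⁴ + 3.24×10⁻⁴ = 8.32×10⁻⁴ T.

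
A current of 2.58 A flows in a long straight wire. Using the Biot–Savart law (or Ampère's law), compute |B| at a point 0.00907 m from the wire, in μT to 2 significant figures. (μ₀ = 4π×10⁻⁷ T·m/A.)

For an infinitely long straight wire, B = μ₀I/(2πd).
B = (4π×10⁻⁷ × 2.58) / (2π × 0.00907) = 5.69×10⁻⁵ T.

B ≈ 57 μT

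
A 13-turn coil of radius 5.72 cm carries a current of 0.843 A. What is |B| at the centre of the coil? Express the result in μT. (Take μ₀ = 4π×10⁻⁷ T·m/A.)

B ≈ 120 μT

For an N-turn flat coil, B = Nμ₀I/(2R) with R = 0.0572 m.
B = 13 × 9.26×10⁻⁶ T = 1.20×10⁻⁴ T.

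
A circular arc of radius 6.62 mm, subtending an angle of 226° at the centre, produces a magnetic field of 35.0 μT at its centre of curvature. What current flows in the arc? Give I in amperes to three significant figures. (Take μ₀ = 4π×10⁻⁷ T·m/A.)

I ≈ 0.587 A

For a circular arc, B = μ₀Iφ/(4πR) with φ in radians; here φ = 3.944 rad.
So I = 4πRB/(μ₀φ) = 4π × 0.00662 × 3.50×10⁻⁵ / (4π×10⁻⁷ × 3.944) = 0.587 A.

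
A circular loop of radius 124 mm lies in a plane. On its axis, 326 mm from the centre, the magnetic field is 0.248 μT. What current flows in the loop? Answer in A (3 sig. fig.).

On the axis of a loop, B = μ₀IR²/[2(R²+z²)^(3/2)], so I = 2B(R²+z²)^(3/2)/(μ₀R²).
R² + z² = 0.01538 + 0.1063 = 0.1217 m²; raised to 3/2 gives 4.24×10⁻² m³.
I = 2 × 2.48×10⁻⁷ × 4.24×10⁻² / (1.26×10⁻⁶ × 0.01538) = 1.09 A.

I ≈ 1.09 A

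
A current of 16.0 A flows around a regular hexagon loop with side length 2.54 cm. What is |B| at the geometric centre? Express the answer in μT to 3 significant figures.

B ≈ 436 μT

Each side is a finite straight segment at perpendicular distance d = a/(2 tan(π/6)) = 0.022 m from the centre, with end-angles ±π/6.
One side contributes B₁ = (μ₀I/4πd)·2 sin(π/6) = 7.27×10⁻⁵ T.
All 6 sides add in the same direction: B = 6 × 7.27×10⁻⁵ = 4.36×10⁻⁴ T.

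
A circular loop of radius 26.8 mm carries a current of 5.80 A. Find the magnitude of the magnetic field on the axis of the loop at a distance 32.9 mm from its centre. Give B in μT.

On the axis of a circular loop, B = μ₀IR² / [2(R²+z²)^(3/2)].
R² + z² = (0.0268)² + (0.0329)² = 0.001801 m², and (R²+z²)^(3/2) = 7.64×10⁻⁵ m³.
B = (4π×10⁻⁷ × 5.80 × 0.0007182) / (2 × 7.64×10⁻⁵) = 3.43×10⁻⁵ T.

B ≈ 34.3 μT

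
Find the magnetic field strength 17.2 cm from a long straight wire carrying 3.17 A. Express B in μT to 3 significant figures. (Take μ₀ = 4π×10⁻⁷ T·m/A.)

B ≈ 3.69 μT

For an infinitely long straight wire, B = μ₀I/(2πd).
B = (4π×10⁻⁷ × 3.17) / (2π × 0.172) = 3.69×10⁻⁶ T.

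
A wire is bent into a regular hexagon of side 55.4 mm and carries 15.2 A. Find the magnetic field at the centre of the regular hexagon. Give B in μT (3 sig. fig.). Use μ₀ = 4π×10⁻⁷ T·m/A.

Each side is a finite straight segment at perpendicular distance d = a/(2 tan(π/6)) = 0.04798 m from the centre, with end-angles ±π/6.
One side contributes B₁ = (μ₀I/4πd)·2 sin(π/6) = 3.17×10⁻⁵ T.
All 6 sides add in the same direction: B = 6 × 3.17×10⁻⁵ = 1.90×10⁻⁴ T.

B ≈ 190 μT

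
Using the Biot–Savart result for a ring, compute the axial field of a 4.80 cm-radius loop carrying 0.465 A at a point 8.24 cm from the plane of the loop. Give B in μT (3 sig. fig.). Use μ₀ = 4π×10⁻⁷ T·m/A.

B ≈ 0.776 μT

On the axis of a circular loop, B = μ₀IR² / [2(R²+z²)^(3/2)].
R² + z² = (0.048)² + (0.0824)² = 0.009094 m², and (R²+z²)^(3/2) = 8.67×10⁻⁴ m³.
B = (4π×10⁻⁷ × 0.465 × 0.002304) / (2 × 8.67×10⁻⁴) = 7.76×10⁻⁷ T.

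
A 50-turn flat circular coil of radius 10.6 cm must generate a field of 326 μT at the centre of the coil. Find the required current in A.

For an N-turn coil, B = Nμ₀I/(2R) with R = 0.106 m, so I = 2RB/(Nμ₀) = 2 × 0.106 × 3.26×10⁻⁴ / (50 × 4π×10⁻⁷) = 1.10 A.

I ≈ 1.10 A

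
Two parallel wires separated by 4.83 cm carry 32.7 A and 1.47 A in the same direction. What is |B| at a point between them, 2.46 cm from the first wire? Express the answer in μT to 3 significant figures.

B ≈ 253 μT

Each long wire gives B = μ₀I/(2πd). Distances are d₁ = 0.0246 m and d₂ = 0.0237 m.
B₁ = 2.66×10⁻⁴ T, B₂ = 1.24×10⁻⁵ T.
Between parallel currents the two contributions point in opposite directions, so they subtract. B = |B₁ − B₂| = |2.66×10⁻⁴ − 1.24×10⁻⁵| = 2.53×10⁻⁴ T.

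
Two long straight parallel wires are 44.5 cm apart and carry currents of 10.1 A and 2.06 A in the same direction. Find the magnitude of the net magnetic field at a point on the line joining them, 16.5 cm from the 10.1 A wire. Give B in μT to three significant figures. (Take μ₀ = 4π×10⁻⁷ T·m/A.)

Each long wire gives B = μ₀I/(2πd). Distances are d₁ = 0.165 m and d₂ = 0.28 m.
B₁ = 1.22×10⁻⁵ T, B₂ = 1.47×10⁻⁶ T.
Between parallel currents the two contributions point in opposite directions, so they subtract. B = |B₁ − B₂| = |1.22×10⁻⁵ − 1.47×10⁻⁶| = 1.08×10⁻⁵ T.

B ≈ 10.8 μT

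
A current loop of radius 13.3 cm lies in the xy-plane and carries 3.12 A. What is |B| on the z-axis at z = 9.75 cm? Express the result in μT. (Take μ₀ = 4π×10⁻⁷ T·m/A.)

B ≈ 7.73 μT

On the axis of a circular loop, B = μ₀IR² / [2(R²+z²)^(3/2)].
R² + z² = (0.133)² + (0.0975)² = 0.0272 m², and (R²+z²)^(3/2) = 4.48×10⁻³ m³.
B = (4π×10⁻⁷ × 3.12 × 0.01769) / (2 × 4.48×10⁻³) = 7.73×10⁻⁶ T.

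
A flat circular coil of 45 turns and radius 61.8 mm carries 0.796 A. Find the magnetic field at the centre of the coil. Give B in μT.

For an N-turn flat coil, B = Nμ₀I/(2R) with R = 0.0618 m.
B = 45 × 8.09×10⁻⁶ T = 3.64×10⁻⁴ T.

B ≈ 364 μT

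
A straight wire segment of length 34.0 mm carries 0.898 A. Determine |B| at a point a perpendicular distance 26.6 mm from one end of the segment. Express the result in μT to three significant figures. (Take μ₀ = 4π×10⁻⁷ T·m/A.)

For a finite straight segment, B = (μ₀I/4πd)(sinθ₁ + sinθ₂), where θ₁, θ₂ are the angles from the perpendicular to each end.
The perpendicular foot is at one end, so the two end-offsets along the wire are 0 and L = 0.034 m.
sinθ₁ = 0/√(0²+0.0266²) = 0.0000; sinθ₂ = 0.034/√(0.034²+0.0266²) = 0.7876.
B = (4π×10⁻⁷ × 0.898) / (4π × 0.0266) × (0.0000 + 0.7876) = 2.66×10⁻⁶ T.

B ≈ 2.66 μT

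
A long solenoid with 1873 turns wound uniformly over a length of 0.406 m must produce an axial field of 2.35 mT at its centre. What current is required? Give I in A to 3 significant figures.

I ≈ 0.405 A

Inside a long solenoid B = μ₀nI with n = 4613 m⁻¹, so I = B/(μ₀n).
I = 2.35×10⁻³ / (4π×10⁻⁷ × 4613) = 0.405 A.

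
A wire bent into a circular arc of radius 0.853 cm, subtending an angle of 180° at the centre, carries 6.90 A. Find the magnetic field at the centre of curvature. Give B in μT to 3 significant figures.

The Biot–Savart field of a circular arc at its centre is B = μ₀Iφ/(4πR), with φ = 3.142 rad.
B = (4π×10⁻⁷ × 6.90 × 3.142) / (4π × 0.00853) = 2.54×10⁻⁴ T.

B ≈ 254 μT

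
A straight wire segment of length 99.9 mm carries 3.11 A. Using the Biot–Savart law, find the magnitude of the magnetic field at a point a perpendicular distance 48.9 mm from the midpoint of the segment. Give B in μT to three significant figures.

B ≈ 9.09 μT

For a finite straight segment, B = (μ₀I/4πd)(sinθ₁ + sinθ₂), where θ₁, θ₂ are the angles from the perpendicular to each end.
The perpendicular from the point meets the wire at its midpoint, so each end is L/2 = 0.04995 m away along the wire.
sinθ₁ = 0.04995/√(0.04995²+0.0489²) = 0.7146; sinθ₂ = 0.04995/√(0.04995²+0.0489²) = 0.7146.
B = (4π×10⁻⁷ × 3.11) / (4π × 0.0489) × (0.7146 + 0.7146) = 9.09×10⁻⁶ T.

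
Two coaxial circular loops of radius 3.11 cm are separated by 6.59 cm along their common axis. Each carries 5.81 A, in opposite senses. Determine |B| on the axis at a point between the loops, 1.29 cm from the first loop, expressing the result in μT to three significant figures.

B ≈ 77.3 μT

Each loop contributes B = μ₀IR²/[2(R²+z²)^(3/2)] on the axis, with z measured from that loop.
Loop 1 (z = 0.0129 m): B₁ = 9.25×10⁻⁵ T. Loop 2 (z = 0.053 m): B₂ = 1.52×10⁻⁵ T.
The fields oppose: B = |B₁ − B₂| = 7.73×10⁻⁵ T.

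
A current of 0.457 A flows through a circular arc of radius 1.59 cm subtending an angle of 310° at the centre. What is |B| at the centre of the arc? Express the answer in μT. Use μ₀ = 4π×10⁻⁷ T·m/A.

The Biot–Savart field of a circular arc at its centre is B = μ₀Iφ/(4πR), with φ = 5.411 rad.
B = (4π×10⁻⁷ × 0.457 × 5.411) / (4π × 0.0159) = 1.56×10⁻⁵ T.

B ≈ 15.6 μT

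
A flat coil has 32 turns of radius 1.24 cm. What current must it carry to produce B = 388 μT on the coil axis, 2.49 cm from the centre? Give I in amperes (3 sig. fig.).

I ≈ 2.70 A

For an N-turn coil, B = Nμ₀IR²/[2(R²+z²)^(3/2)] with R = 0.0124 m, z = 0.0249 m, so I = 2B(R²+z²)^(3/2)/(Nμ₀R²) = 2 × 3.88×10⁻⁴ × 2.15×10⁻⁵ / (32 × 4π×10⁻⁷ × 0.0001538) = 2.70 A.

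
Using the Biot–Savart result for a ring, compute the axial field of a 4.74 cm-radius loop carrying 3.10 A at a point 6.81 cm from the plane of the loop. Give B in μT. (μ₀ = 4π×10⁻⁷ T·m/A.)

On the axis of a circular loop, B = μ₀IR² / [2(R²+z²)^(3/2)].
R² + z² = (0.0474)² + (0.0681)² = 0.006884 m², and (R²+z²)^(3/2) = 5.71×10⁻⁴ m³.
B = (4π×10⁻⁷ × 3.10 × 0.002247) / (2 × 5.71×10⁻⁴) = 7.66×10⁻⁶ T.

B ≈ 7.66 μT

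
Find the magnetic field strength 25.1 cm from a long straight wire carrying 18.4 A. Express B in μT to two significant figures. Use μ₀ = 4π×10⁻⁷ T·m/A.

For an infinitely long straight wire, B = μ₀I/(2πd).
B = (4π×10⁻⁷ × 18.4) / (2π × 0.251) = 1.47×10⁻⁵ T.

B ≈ 15 μT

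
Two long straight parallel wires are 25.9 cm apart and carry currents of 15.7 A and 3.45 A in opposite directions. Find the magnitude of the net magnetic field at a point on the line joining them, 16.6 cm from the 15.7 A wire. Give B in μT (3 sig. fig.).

Each long wire gives B = μ₀I/(2πd). Distances are d₁ = 0.166 m and d₂ = 0.093 m.
B₁ = 1.89×10⁻⁵ T, B₂ = 7.42×10⁻⁶ T.
Between antiparallel currents both contributions point the same way, so they add. B = B₁ + B₂ = 1.89×10⁻⁵ + 7.42×10⁻⁶ = 2.63×10⁻⁵ T.

B ≈ 26.3 μT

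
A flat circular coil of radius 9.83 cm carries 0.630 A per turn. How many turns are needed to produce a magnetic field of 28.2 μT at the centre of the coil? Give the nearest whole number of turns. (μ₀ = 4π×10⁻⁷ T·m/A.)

N = 7

For an N-turn coil, B = Nμ₀I/(2R). A single turn gives B₁ = 4.03×10⁻⁶ T with R = 0.0983 m.
N = B/B₁ = 2.82×10⁻⁵ / 4.03×10⁻⁶ = 7.00.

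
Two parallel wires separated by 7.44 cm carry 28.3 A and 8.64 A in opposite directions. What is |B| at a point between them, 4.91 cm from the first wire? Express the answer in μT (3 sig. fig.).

Each long wire gives B = μ₀I/(2πd). Distances are d₁ = 0.0491 m and d₂ = 0.0253 m.
B₁ = 1.15×10⁻⁴ T, B₂ = 6.83×10⁻⁵ T.
Between antiparallel currents both contributions point the same way, so they add. B = B₁ + B₂ = 1.15×10⁻⁴ + 6.83×10⁻⁵ = 1.84×10⁻⁴ T.

B ≈ 184 μT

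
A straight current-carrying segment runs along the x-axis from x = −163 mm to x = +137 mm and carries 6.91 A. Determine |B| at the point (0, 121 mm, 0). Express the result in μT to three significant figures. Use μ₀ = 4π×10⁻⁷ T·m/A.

B ≈ 8.87 μT

For a finite straight segment, B = (μ₀I/4πd)(sinθ₁ + sinθ₂), where θ₁, θ₂ are the angles from the perpendicular to each end.
The perpendicular distance is d = 0.121 m; the end-offsets along the wire are a = 0.163 m and b = 0.137 m.
sinθ₁ = 0.163/√(0.163²+0.121²) = 0.8029; sinθ₂ = 0.137/√(0.137²+0.121²) = 0.7495.
B = (4π×10⁻⁷ × 6.91) / (4π × 0.121) × (0.8029 + 0.7495) = 8.87×10⁻⁶ T.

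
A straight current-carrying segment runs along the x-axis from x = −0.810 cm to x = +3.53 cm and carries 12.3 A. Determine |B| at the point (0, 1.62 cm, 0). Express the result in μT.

B ≈ 103 μT

For a finite straight segment, B = (μ₀I/4πd)(sinθ₁ + sinθ₂), where θ₁, θ₂ are the angles from the perpendicular to each end.
The perpendicular distance is d = 0.0162 m; the end-offsets along the wire are a = 0.0081 m and b = 0.0353 m.
sinθ₁ = 0.0081/√(0.0081²+0.0162²) = 0.4472; sinθ₂ = 0.0353/√(0.0353²+0.0162²) = 0.9089.
B = (4π×10⁻⁷ × 12.3) / (4π × 0.0162) × (0.4472 + 0.9089) = 1.03×10⁻⁴ T.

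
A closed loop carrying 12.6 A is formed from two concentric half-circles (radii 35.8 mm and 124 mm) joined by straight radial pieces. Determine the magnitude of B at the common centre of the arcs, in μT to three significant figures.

The radial connectors point toward the centre, so dl × r̂ = 0 and they contribute nothing.
Each semicircle gives μ₀I/(4R): inner arc 1.11×10⁻⁴ T, outer arc 3.19×10⁻⁵ T.
The two arcs carry current in opposite angular senses, so their fields oppose: B = |1.11×10⁻⁴ − 3.19×10⁻⁵| = 7.86×10⁻⁵ T.

B ≈ 78.6 μT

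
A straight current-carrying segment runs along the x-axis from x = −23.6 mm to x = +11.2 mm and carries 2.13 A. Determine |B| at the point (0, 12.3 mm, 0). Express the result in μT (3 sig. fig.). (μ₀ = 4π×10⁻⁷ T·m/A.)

B ≈ 27.0 μT

For a finite straight segment, B = (μ₀I/4πd)(sinθ₁ + sinθ₂), where θ₁, θ₂ are the angles from the perpendicular to each end.
The perpendicular distance is d = 0.0123 m; the end-offsets along the wire are a = 0.0236 m and b = 0.0112 m.
sinθ₁ = 0.0236/√(0.0236²+0.0123²) = 0.8868; sinθ₂ = 0.0112/√(0.0112²+0.0123²) = 0.6733.
B = (4π×10⁻⁷ × 2.13) / (4π × 0.0123) × (0.8868 + 0.6733) = 2.70×10⁻⁵ T.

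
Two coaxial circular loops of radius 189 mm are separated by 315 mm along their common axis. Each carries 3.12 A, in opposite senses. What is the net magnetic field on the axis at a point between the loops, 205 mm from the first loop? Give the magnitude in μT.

Each loop contributes B = μ₀IR²/[2(R²+z²)^(3/2)] on the axis, with z measured from that loop.
Loop 1 (z = 0.205 m): B₁ = 3.23×10⁻⁶ T. Loop 2 (z = 0.11 m): B₂ = 6.70×10⁻⁶ T.
The fields oppose: B = |B₁ − B₂| = 3.47×10⁻⁶ T.

B ≈ 3.47 μT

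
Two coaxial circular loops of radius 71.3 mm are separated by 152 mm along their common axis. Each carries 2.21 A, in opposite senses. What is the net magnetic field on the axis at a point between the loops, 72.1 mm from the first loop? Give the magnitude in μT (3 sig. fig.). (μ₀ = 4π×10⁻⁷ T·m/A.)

B ≈ 1.02 μT

Each loop contributes B = μ₀IR²/[2(R²+z²)^(3/2)] on the axis, with z measured from that loop.
Loop 1 (z = 0.0721 m): B₁ = 6.77×10⁻⁶ T. Loop 2 (z = 0.0799 m): B₂ = 5.75×10⁻⁶ T.
The fields oppose: B = |B₁ − B₂| = 1.02×10⁻⁶ T.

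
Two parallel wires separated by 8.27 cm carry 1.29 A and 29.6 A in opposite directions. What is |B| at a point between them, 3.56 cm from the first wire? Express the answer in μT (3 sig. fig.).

Each long wire gives B = μ₀I/(2πd). Distances are d₁ = 0.0356 m and d₂ = 0.0471 m.
B₁ = 7.25×10⁻⁶ T, B₂ = 1.26×10⁻⁴ T.
Between antiparallel currents both contributions point the same way, so they add. B = B₁ + B₂ = 7.25×10⁻⁶ + 1.26×10⁻⁴ = 1.33×10⁻⁴ T.

B ≈ 133 μT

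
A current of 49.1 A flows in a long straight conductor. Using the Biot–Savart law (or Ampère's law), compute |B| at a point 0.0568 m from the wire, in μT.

B ≈ 173 μT

For an infinitely long straight wire, B = μ₀I/(2πd).
B = (4π×10⁻⁷ × 49.1) / (2π × 0.0568) = 1.73×10⁻⁴ T.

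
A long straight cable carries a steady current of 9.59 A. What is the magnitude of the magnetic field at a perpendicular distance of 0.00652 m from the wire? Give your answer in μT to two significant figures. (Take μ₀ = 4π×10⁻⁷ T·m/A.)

For an infinitely long straight wire, B = μ₀I/(2πd).
B = (4π×10⁻⁷ × 9.59) / (2π × 0.00652) = 2.94×10⁻⁴ T.

B ≈ 290 μT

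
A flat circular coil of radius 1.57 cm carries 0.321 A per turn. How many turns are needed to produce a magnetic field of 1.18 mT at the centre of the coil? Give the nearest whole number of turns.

For an N-turn coil, B = Nμ₀I/(2R). A single turn gives B₁ = 1.28×10⁻⁵ T with R = 0.0157 m.
N = B/B₁ = 1.18×10⁻³ / 1.28×10⁻⁵ = 91.85.

N = 92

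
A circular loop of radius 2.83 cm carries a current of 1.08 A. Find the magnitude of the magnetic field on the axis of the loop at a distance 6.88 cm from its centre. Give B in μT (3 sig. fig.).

B ≈ 1.32 μT

On the axis of a circular loop, B = μ₀IR² / [2(R²+z²)^(3/2)].
R² + z² = (0.0283)² + (0.0688)² = 0.005534 m², and (R²+z²)^(3/2) = 4.12×10⁻⁴ m³.
B = (4π×10⁻⁷ × 1.08 × 0.0008009) / (2 × 4.12×10⁻⁴) = 1.32×10⁻⁶ T.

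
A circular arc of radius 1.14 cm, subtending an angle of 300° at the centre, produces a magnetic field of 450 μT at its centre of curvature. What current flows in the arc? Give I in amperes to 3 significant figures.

For a circular arc, B = μ₀Iφ/(4πR) with φ in radians; here φ = 5.236 rad.
So I = 4πRB/(μ₀φ) = 4π × 0.0114 × 4.50×10⁻⁴ / (4π×10⁻⁷ × 5.236) = 9.80 A.

I ≈ 9.80 A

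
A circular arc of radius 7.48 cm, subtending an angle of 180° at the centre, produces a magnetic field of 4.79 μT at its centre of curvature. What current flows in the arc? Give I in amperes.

I ≈ 1.14 A

For a circular arc, B = μ₀Iφ/(4πR) with φ in radians; here φ = 3.142 rad.
So I = 4πRB/(μ₀φ) = 4π × 0.0748 × 4.79×10⁻⁶ / (4π×10⁻⁷ × 3.142) = 1.14 A.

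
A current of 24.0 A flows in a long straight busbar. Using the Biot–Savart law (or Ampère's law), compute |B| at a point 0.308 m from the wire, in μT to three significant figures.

B ≈ 15.6 μT

For an infinitely long straight wire, B = μ₀I/(2πd).
B = (4π×10⁻⁷ × 24.0) / (2π × 0.308) = 1.56×10⁻⁵ T.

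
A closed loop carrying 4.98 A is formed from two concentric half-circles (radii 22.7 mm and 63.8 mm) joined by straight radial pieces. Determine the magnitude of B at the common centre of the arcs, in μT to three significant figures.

The radial connectors point toward the centre, so dl × r̂ = 0 and they contribute nothing.
Each semicircle gives μ₀I/(4R): inner arc 6.89×10⁻⁵ T, outer arc 2.45×10⁻⁵ T.
The two arcs carry current in opposite angular senses, so their fields oppose: B = |6.89×10⁻⁵ − 2.45×10⁻⁵| = 4.44×10⁻⁵ T.

B ≈ 44.4 μT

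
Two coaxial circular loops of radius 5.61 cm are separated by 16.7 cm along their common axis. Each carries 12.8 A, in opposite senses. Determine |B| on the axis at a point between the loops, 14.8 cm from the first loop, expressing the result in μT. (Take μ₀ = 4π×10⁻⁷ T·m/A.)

B ≈ 115 μT

Each loop contributes B = μ₀IR²/[2(R²+z²)^(3/2)] on the axis, with z measured from that loop.
Loop 1 (z = 0.148 m): B₁ = 6.38×10⁻⁶ T. Loop 2 (z = 0.019 m): B₂ = 1.22×10⁻⁴ T.
The fields oppose: B = |B₁ − B₂| = 1.15×10⁻⁴ T.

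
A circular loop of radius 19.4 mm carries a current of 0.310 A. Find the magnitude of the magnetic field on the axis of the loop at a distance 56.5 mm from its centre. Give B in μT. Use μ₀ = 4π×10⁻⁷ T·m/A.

B ≈ 0.344 μT

On the axis of a circular loop, B = μ₀IR² / [2(R²+z²)^(3/2)].
R² + z² = (0.0194)² + (0.0565)² = 0.003569 m², and (R²+z²)^(3/2) = 2.13×10⁻⁴ m³.
B = (4π×10⁻⁷ × 0.310 × 0.0003764) / (2 × 2.13×10⁻⁴) = 3.44×10⁻⁷ T.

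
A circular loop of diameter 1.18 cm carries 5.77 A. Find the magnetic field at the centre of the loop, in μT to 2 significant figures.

At the centre of a circular loop the Biot–Savart law gives B = μ₀I/(2R) (so R = 0.0059 m).
B = (4π×10⁻⁷ × 5.77) / (2 × 0.0059) = 6.14×10⁻⁴ T.

B ≈ 610 μT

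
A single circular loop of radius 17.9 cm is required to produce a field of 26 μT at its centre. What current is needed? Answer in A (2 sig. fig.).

I ≈ 7.4 A

At the centre of a circular loop B = μ₀I/(2R), so I = 2RB/μ₀.
With R = 0.179 m, I = 2 × 0.179 × 2.60×10⁻⁵ / (4π×10⁻⁷) = 7.41 A.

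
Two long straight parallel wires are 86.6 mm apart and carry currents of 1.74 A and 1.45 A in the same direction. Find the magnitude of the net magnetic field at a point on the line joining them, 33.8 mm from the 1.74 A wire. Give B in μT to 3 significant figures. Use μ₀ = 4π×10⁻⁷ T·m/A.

Each long wire gives B = μ₀I/(2πd). Distances are d₁ = 0.0338 m and d₂ = 0.0528 m.
B₁ = 1.03×10⁻⁵ T, B₂ = 5.49×10⁻⁶ T.
Between parallel currents the two contributions point in opposite directions, so they subtract. B = |B₁ − B₂| = |1.03×10⁻⁵ − 5.49×10⁻⁶| = 4.80×10⁻⁶ T.

B ≈ 4.80 μT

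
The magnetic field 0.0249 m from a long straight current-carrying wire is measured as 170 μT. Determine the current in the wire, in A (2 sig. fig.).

I ≈ 21 A

For a long straight wire B = μ₀I/(2πd), so I = 2πdB/μ₀.
I = 2π × 0.0249 × 1.70×10⁻⁴ / (4π×10⁻⁷) = 21.2 A.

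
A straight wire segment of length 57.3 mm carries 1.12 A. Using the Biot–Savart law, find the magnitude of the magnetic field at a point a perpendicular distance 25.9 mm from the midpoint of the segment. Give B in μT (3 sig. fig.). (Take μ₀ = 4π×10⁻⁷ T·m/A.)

B ≈ 6.42 μT

For a finite straight segment, B = (μ₀I/4πd)(sinθ₁ + sinθ₂), where θ₁, θ₂ are the angles from the perpendicular to each end.
The perpendicular from the point meets the wire at its midpoint, so each end is L/2 = 0.02865 m away along the wire.
sinθ₁ = 0.02865/√(0.02865²+0.0259²) = 0.7418; sinθ₂ = 0.02865/√(0.02865²+0.0259²) = 0.7418.
B = (4π×10⁻⁷ × 1.12) / (4π × 0.0259) × (0.7418 + 0.7418) = 6.42×10⁻⁶ T.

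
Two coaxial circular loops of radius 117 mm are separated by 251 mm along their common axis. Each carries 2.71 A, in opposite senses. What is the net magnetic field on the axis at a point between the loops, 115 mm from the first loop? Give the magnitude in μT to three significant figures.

B ≈ 1.24 μT

Each loop contributes B = μ₀IR²/[2(R²+z²)^(3/2)] on the axis, with z measured from that loop.
Loop 1 (z = 0.115 m): B₁ = 5.28×10⁻⁶ T. Loop 2 (z = 0.136 m): B₂ = 4.04×10⁻⁶ T.
The fields oppose: B = |B₁ − B₂| = 1.24×10⁻⁶ T.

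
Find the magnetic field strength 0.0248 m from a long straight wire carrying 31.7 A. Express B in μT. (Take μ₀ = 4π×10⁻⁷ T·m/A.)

For an infinitely long straight wire, B = μ₀I/(2πd).
B = (4π×10⁻⁷ × 31.7) / (2π × 0.0248) = 2.56×10⁻⁴ T.

B ≈ 256 μT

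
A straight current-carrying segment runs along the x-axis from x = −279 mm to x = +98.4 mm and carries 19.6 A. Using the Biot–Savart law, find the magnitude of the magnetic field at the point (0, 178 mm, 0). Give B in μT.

B ≈ 14.6 μT

For a finite straight segment, B = (μ₀I/4πd)(sinθ₁ + sinθ₂), where θ₁, θ₂ are the angles from the perpendicular to each end.
The perpendicular distance is d = 0.178 m; the end-offsets along the wire are a = 0.279 m and b = 0.0984 m.
sinθ₁ = 0.279/√(0.279²+0.178²) = 0.8430; sinθ₂ = 0.0984/√(0.0984²+0.178²) = 0.4838.
B = (4π×10⁻⁷ × 19.6) / (4π × 0.178) × (0.8430 + 0.4838) = 1.46×10⁻⁵ T.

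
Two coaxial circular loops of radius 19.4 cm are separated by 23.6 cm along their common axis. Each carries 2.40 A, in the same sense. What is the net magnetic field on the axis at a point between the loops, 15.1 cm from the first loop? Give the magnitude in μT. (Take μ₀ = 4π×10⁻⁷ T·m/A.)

B ≈ 9.79 μT

Each loop contributes B = μ₀IR²/[2(R²+z²)^(3/2)] on the axis, with z measured from that loop.
Loop 1 (z = 0.151 m): B₁ = 3.82×10⁻⁶ T. Loop 2 (z = 0.085 m): B₂ = 5.97×10⁻⁶ T.
The fields add: B = B₁ + B₂ = 9.79×10⁻⁶ T.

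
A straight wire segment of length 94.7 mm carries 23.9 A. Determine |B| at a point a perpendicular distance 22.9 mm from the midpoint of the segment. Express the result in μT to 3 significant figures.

B ≈ 188 μT

For a finite straight segment, B = (μ₀I/4πd)(sinθ₁ + sinθ₂), where θ₁, θ₂ are the angles from the perpendicular to each end.
The perpendicular from the point meets the wire at its midpoint, so each end is L/2 = 0.04735 m away along the wire.
sinθ₁ = 0.04735/√(0.04735²+0.0229²) = 0.9002; sinθ₂ = 0.04735/√(0.04735²+0.0229²) = 0.9002.
B = (4π×10⁻⁷ × 23.9) / (4π × 0.0229) × (0.9002 + 0.9002) = 1.88×10⁻⁴ T.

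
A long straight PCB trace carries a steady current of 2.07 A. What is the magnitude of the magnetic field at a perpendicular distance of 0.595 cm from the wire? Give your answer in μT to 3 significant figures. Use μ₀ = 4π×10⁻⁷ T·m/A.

For an infinitely long straight wire, B = μ₀I/(2πd).
B = (4π×10⁻⁷ × 2.07) / (2π × 0.00595) = 6.96×10⁻⁵ T.

B ≈ 69.6 μT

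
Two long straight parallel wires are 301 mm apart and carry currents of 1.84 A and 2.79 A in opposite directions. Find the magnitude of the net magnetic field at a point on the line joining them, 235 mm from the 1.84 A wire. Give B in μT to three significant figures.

B ≈ 10.0 μT

Each long wire gives B = μ₀I/(2πd). Distances are d₁ = 0.235 m and d₂ = 0.066 m.
B₁ = 1.57×10⁻⁶ T, B₂ = 8.45×10⁻⁶ T.
Between antiparallel currents both contributions point the same way, so they add. B = B₁ + B₂ = 1.57×10⁻⁶ + 8.45×10⁻⁶ = 1.00×10⁻⁵ T.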